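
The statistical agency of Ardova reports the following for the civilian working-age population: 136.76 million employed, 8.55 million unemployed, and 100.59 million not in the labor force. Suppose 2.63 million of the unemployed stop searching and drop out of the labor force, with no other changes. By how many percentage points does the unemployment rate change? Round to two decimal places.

Initially, labor force = 136.76 + 8.55 = 145.31 million, so u = 8.55/145.31 = 5.88%.
After the change, unemployed and labor force both fall by 2.63 → E = 136.76, U = 5.92, labor force = 142.68 million.
New unemployment rate = 5.92 / 142.68 = 4.15%.
Change = 4.15% − 5.88% = −1.73 percentage points.

The unemployment rate changes by −1.73 percentage points.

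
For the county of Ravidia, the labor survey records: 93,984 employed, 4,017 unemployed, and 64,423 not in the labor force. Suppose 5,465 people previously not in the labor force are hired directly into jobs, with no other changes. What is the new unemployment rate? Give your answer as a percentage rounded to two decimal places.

Initially, labor force = 93,984 + 4,017 = 98,001, so u = 4,017/98,001 = 4.10%.
After the change, employed and labor force both rise by 5,465; unemployed unchanged → E = 99,449, U = 4,017, labor force = 103,466.
New unemployment rate = 4,017 / 103,466 = 3.88%.

New unemployment rate ≈ 3.88%.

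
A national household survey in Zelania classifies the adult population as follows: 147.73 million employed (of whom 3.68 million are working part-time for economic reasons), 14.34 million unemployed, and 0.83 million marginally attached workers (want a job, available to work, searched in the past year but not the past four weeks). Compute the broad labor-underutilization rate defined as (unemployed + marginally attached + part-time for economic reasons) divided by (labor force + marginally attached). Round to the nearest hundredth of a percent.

Broad underutilization rate ≈ 11.57%.

Labor force = 147.73 + 14.34 = 162.07 million.
Numerator = 14.34 + 0.83 + 3.68 = 18.85 million.
Denominator = 162.07 + 0.83 = 162.90 million.
Broad rate = 18.85 / 162.90 = 11.57%.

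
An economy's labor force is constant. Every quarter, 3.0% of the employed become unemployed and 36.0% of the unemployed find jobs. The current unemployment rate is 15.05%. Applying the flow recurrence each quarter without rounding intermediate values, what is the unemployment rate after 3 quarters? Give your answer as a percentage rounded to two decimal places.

Unemployment rate after three quarters ≈ 9.36%.

With a fixed labor force, u_{t+1} = u_t + s·(1−u_t) − f·u_t = u_t·(1−s−f) + s.
Here 1−s−f = 0.610 and s = 0.030.
u_1 = 0.150500 × 0.610 + 0.030 = 0.121805.
u_2 = 0.121805 × 0.610 + 0.030 = 0.104301.
u_3 = 0.104301 × 0.610 + 0.030 = 0.093624.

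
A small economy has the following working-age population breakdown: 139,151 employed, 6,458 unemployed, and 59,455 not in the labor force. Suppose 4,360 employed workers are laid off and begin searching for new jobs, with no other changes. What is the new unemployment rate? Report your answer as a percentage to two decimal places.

New unemployment rate ≈ 7.43%.

Initially, labor force = 139,151 + 6,458 = 145,609, so u = 6,458/145,609 = 4.44%.
After the change, employed falls and unemployed rises by 4,360; labor force unchanged → E = 134,791, U = 10,818, labor force = 145,609.
New unemployment rate = 10,818 / 145,609 = 7.43%.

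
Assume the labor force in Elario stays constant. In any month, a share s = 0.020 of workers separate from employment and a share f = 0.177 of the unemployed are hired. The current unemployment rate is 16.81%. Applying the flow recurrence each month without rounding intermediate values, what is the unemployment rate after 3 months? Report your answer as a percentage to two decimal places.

With a fixed labor force, u_{t+1} = u_t + s·(1−u_t) − f·u_t = u_t·(1−s−f) + s.
Here 1−s−f = 0.803 and s = 0.020.
u_1 = 0.168100 × 0.803 + 0.020 = 0.154984.
u_2 = 0.154984 × 0.803 + 0.020 = 0.144452.
u_3 = 0.144452 × 0.803 + 0.020 = 0.135995.

Unemployment rate after three months ≈ 13.60%.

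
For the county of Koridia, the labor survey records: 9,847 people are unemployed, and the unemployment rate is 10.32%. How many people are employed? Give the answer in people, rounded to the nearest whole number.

Labor force = U / u = 9,847 / 0.1032 ≈ 95,417.
Employed = labor force − unemployed = 95,417 − 9,847 = 85,570.

About 85,570 are employed.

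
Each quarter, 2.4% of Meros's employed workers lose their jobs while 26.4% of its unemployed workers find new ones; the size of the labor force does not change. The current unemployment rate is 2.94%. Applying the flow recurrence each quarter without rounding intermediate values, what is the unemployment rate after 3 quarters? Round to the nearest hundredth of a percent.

Unemployment rate after three quarters ≈ 6.39%.

With a fixed labor force, u_{t+1} = u_t + s·(1−u_t) − f·u_t = u_t·(1−s−f) + s.
Here 1−s−f = 0.712 and s = 0.024.
u_1 = 0.029400 × 0.712 + 0.024 = 0.044933.
u_2 = 0.044933 × 0.712 + 0.024 = 0.055992.
u_3 = 0.055992 × 0.712 + 0.024 = 0.063866.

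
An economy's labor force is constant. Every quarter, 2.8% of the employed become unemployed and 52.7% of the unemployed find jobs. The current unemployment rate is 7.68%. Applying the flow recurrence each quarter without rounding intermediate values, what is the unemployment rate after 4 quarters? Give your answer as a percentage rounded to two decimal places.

Unemployment rate after four quarters ≈ 5.15%.

With a fixed labor force, u_{t+1} = u_t + s·(1−u_t) − f·u_t = u_t·(1−s−f) + s.
Here 1−s−f = 0.445 and s = 0.028.
u_1 = 0.076800 × 0.445 + 0.028 = 0.062176.
u_2 = 0.062176 × 0.445 + 0.028 = 0.055668.
u_3 = 0.055668 × 0.445 + 0.028 = 0.052772.
u_4 = 0.052772 × 0.445 + 0.028 = 0.051484.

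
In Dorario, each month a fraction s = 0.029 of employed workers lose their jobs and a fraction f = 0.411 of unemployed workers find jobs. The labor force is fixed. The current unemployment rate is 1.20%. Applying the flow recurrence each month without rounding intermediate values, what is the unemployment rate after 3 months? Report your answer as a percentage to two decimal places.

Unemployment rate after three months ≈ 5.64%.

With a fixed labor force, u_{t+1} = u_t + s·(1−u_t) − f·u_t = u_t·(1−s−f) + s.
Here 1−s−f = 0.560 and s = 0.029.
u_1 = 0.012000 × 0.560 + 0.029 = 0.035720.
u_2 = 0.035720 × 0.560 + 0.029 = 0.049003.
u_3 = 0.049003 × 0.560 + 0.029 = 0.056442.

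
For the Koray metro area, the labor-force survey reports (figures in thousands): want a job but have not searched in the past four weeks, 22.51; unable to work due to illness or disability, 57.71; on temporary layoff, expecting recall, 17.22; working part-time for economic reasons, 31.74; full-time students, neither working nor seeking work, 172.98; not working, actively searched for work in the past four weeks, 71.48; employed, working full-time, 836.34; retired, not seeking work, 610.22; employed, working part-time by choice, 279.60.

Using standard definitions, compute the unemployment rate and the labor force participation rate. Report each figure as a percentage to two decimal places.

Employed = 31.74 + 836.34 + 279.60 = 1,147.68 thousand (anyone who worked, including part-time for economic reasons, counts as employed).
Unemployed = 17.22 + 71.48 = 88.70 thousand (jobless and actively searching, or on temporary layoff).
Labor force = 1,147.68 + 88.70 = 1,236.38 thousand.
Not in labor force = 22.51 + 57.71 + 172.98 + 610.22 = 863.42 thousand (those not working and not actively searching are outside the labor force — including those who want a job but have given up searching).
Civilian working-age population = 1,236.38 + 863.42 = 2,099.80 thousand.
Unemployment rate = 88.70 / 1,236.38 = 7.17%.
Labor force participation rate = 1,236.38 / 2,099.80 = 58.88%.

Unemployment rate ≈ 7.17%; labor force participation rate ≈ 58.88%.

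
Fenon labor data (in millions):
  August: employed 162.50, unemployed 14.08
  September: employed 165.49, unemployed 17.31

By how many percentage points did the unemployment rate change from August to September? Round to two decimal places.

August: labor force = 162.50 + 14.08 = 176.58; u = 14.08/176.58 = 7.97%.
September: labor force = 165.49 + 17.31 = 182.80; u = 17.31/182.80 = 9.47%.
Change = 9.47% − 7.97% = +1.50 pp.

The unemployment rate changed by +1.50 percentage points.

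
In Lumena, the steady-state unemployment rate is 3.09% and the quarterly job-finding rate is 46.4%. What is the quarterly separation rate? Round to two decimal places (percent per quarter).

From u* = s/(s+f): s = u·f/(1−u).
s = 0.0309 × 46.4 / (1 − 0.0309) = 1.4338 / 0.9691 ≈ 1.48% per quarter.

Separation rate ≈ 1.48% per quarter.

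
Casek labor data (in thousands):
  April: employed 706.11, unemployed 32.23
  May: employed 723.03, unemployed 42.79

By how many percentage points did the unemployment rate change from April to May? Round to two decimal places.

The unemployment rate changed by +1.22 percentage points.

April: labor force = 706.11 + 32.23 = 738.34; u = 32.23/738.34 = 4.37%.
May: labor force = 723.03 + 42.79 = 765.82; u = 42.79/765.82 = 5.59%.
Change = 5.59% − 4.37% = +1.22 pp.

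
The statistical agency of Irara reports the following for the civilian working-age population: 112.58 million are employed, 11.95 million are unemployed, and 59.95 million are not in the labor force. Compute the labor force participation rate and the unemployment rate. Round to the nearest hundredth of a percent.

Labor force participation rate ≈ 67.50%; unemployment rate ≈ 9.60%.

Labor force = employed + unemployed = 112.58 + 11.95 = 124.53 million.
Working-age population = 124.53 + 59.95 = 184.48 million.
Unemployment rate = 11.95 / 124.53 = 9.60%.
Labor force participation rate = 124.53 / 184.48 = 67.50%.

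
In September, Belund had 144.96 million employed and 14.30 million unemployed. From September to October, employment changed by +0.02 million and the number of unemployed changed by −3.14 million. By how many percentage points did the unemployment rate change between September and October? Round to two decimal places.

The unemployment rate changed by −1.83 percentage points.

September: labor force = 144.96 + 14.30 = 159.26; u = 14.30/159.26 = 8.98%.
October: labor force = 144.98 + 11.16 = 156.14; u = 11.16/156.14 = 7.15%.
Change = 7.15% − 8.98% = −1.83 pp.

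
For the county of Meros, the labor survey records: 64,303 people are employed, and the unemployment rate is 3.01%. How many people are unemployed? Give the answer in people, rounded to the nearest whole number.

About 1,996 are unemployed.

Let U be the number unemployed. The labor force is E + U, and U/(E+U) = 0.0301.
So U = 0.0301 × 64,303 / (1 − 0.0301) = 1935.52 / 0.9699 ≈ 1,996.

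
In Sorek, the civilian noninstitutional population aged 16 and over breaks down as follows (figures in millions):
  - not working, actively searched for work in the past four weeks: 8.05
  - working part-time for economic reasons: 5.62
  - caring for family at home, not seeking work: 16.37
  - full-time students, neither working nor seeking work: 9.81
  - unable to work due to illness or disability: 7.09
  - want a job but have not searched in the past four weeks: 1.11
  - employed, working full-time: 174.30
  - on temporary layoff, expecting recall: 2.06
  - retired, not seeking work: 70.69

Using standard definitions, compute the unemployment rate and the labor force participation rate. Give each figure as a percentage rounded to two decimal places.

Unemployment rate ≈ 5.32%; labor force participation rate ≈ 64.40%.

Employed = 5.62 + 174.30 = 179.92 million (anyone who worked, including part-time for economic reasons, counts as employed).
Unemployed = 8.05 + 2.06 = 10.11 million (jobless and actively searching, or on temporary layoff).
Labor force = 179.92 + 10.11 = 190.03 million.
Not in labor force = 16.37 + 9.81 + 7.09 + 1.11 + 70.69 = 105.07 million (those not working and not actively searching are outside the labor force — including those who want a job but have given up searching).
Civilian working-age population = 190.03 + 105.07 = 295.10 million.
Unemployment rate = 10.11 / 190.03 = 5.32%.
Labor force participation rate = 190.03 / 295.10 = 64.40%.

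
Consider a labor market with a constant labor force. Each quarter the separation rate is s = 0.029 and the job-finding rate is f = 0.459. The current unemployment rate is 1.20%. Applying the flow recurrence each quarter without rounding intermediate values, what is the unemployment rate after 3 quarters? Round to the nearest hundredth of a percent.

Unemployment rate after three quarters ≈ 5.31%.

With a fixed labor force, u_{t+1} = u_t + s·(1−u_t) − f·u_t = u_t·(1−s−f) + s.
Here 1−s−f = 0.512 and s = 0.029.
u_1 = 0.012000 × 0.512 + 0.029 = 0.035144.
u_2 = 0.035144 × 0.512 + 0.029 = 0.046994.
u_3 = 0.046994 × 0.512 + 0.029 = 0.053061.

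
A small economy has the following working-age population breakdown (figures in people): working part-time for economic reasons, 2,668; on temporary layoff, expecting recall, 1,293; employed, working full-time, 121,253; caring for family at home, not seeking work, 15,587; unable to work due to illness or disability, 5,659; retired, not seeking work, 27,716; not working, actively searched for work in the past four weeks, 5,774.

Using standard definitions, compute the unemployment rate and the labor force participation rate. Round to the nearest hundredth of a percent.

Unemployment rate ≈ 5.40%; labor force participation rate ≈ 72.79%.

Employed = 2,668 + 121,253 = 123,921 (anyone who worked, including part-time for economic reasons, counts as employed).
Unemployed = 1,293 + 5,774 = 7,067 (jobless and actively searching, or on temporary layoff).
Labor force = 123,921 + 7,067 = 130,988.
Not in labor force = 15,587 + 5,659 + 27,716 = 48,962 (those not working and not actively searching are outside the labor force).
Civilian working-age population = 130,988 + 48,962 = 179,950.
Unemployment rate = 7,067 / 130,988 = 5.40%.
Labor force participation rate = 130,988 / 179,950 = 72.79%.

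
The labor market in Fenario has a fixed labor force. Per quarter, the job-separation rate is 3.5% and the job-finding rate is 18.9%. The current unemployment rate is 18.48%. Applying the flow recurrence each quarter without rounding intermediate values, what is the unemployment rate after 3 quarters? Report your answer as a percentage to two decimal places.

Unemployment rate after three quarters ≈ 16.96%.

With a fixed labor force, u_{t+1} = u_t + s·(1−u_t) − f·u_t = u_t·(1−s−f) + s.
Here 1−s−f = 0.776 and s = 0.035.
u_1 = 0.184800 × 0.776 + 0.035 = 0.178405.
u_2 = 0.178405 × 0.776 + 0.035 = 0.173442.
u_3 = 0.173442 × 0.776 + 0.035 = 0.169591.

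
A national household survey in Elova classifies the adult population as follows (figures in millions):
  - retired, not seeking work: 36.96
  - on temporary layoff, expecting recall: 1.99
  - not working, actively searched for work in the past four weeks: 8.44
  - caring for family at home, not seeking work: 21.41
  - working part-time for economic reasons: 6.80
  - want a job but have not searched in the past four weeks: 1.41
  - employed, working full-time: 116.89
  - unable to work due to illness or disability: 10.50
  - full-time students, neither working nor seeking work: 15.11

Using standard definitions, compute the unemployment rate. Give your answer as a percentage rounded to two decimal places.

Employed = 6.80 + 116.89 = 123.69 million (anyone who worked, including part-time for economic reasons, counts as employed).
Unemployed = 1.99 + 8.44 = 10.43 million (jobless and actively searching, or on temporary layoff).
Labor force = 123.69 + 10.43 = 134.12 million.
Unemployment rate = 10.43 / 134.12 = 7.78%.

Unemployment rate ≈ 7.78%.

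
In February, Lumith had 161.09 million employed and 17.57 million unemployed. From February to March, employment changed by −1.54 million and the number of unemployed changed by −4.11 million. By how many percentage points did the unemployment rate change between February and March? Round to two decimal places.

February: labor force = 161.09 + 17.57 = 178.66; u = 17.57/178.66 = 9.83%.
March: labor force = 159.55 + 13.46 = 173.01; u = 13.46/173.01 = 7.78%.
Change = 7.78% − 9.83% = −2.05 pp.

The unemployment rate changed by −2.05 percentage points.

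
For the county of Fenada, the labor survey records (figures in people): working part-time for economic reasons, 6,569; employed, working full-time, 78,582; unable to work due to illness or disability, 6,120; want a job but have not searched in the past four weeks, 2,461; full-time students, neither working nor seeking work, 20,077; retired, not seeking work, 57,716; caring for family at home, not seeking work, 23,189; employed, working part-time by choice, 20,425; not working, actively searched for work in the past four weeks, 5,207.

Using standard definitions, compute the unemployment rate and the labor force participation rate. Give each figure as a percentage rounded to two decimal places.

Employed = 6,569 + 78,582 + 20,425 = 105,576 (anyone who worked, including part-time for economic reasons, counts as employed).
Unemployed = 5,207.
Labor force = 105,576 + 5,207 = 110,783.
Not in labor force = 6,120 + 2,461 + 20,077 + 57,716 + 23,189 = 109,563 (those not working and not actively searching are outside the labor force — including those who want a job but have given up searching).
Civilian working-age population = 110,783 + 109,563 = 220,346.
Unemployment rate = 5,207 / 110,783 = 4.70%.
Labor force participation rate = 110,783 / 220,346 = 50.28%.

Unemployment rate ≈ 4.70%; labor force participation rate ≈ 50.28%.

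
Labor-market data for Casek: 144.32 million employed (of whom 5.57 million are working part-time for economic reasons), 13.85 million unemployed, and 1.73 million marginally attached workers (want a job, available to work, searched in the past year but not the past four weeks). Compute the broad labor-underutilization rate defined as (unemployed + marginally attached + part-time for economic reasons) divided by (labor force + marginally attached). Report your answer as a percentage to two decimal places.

Labor force = 144.32 + 13.85 = 158.17 million.
Numerator = 13.85 + 1.73 + 5.57 = 21.15 million.
Denominator = 158.17 + 1.73 = 159.90 million.
Broad rate = 21.15 / 159.90 = 13.23%.

Broad underutilization rate ≈ 13.23%.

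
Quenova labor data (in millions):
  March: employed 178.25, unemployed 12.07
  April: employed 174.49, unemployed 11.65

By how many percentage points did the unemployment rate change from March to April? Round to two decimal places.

March: labor force = 178.25 + 12.07 = 190.32; u = 12.07/190.32 = 6.34%.
April: labor force = 174.49 + 11.65 = 186.14; u = 11.65/186.14 = 6.26%.
Change = 6.26% − 6.34% = −0.08 pp.

The unemployment rate changed by −0.08 percentage points.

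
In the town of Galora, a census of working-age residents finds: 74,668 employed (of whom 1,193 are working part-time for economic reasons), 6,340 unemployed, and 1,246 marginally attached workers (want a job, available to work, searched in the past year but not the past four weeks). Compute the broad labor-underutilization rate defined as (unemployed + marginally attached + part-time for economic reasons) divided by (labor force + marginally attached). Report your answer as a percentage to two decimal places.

Broad underutilization rate ≈ 10.67%.

Labor force = 74,668 + 6,340 = 81,008.
Numerator = 6,340 + 1,246 + 1,193 = 8,779.
Denominator = 81,008 + 1,246 = 82,254.
Broad rate = 8,779 / 82,254 = 10.67%.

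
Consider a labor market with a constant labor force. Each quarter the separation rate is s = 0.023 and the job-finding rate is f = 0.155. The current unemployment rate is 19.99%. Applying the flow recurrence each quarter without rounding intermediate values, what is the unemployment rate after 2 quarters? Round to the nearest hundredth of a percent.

Unemployment rate after two quarters ≈ 17.70%.

With a fixed labor force, u_{t+1} = u_t + s·(1−u_t) − f·u_t = u_t·(1−s−f) + s.
Here 1−s−f = 0.822 and s = 0.023.
u_1 = 0.199900 × 0.822 + 0.023 = 0.187318.
u_2 = 0.187318 × 0.822 + 0.023 = 0.176975.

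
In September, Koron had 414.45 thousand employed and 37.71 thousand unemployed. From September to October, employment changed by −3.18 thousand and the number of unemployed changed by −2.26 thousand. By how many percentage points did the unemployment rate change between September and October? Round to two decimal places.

The unemployment rate changed by −0.40 percentage points.

September: labor force = 414.45 + 37.71 = 452.16; u = 37.71/452.16 = 8.34%.
October: labor force = 411.27 + 35.45 = 446.72; u = 35.45/446.72 = 7.94%.
Change = 7.94% − 8.34% = −0.40 pp.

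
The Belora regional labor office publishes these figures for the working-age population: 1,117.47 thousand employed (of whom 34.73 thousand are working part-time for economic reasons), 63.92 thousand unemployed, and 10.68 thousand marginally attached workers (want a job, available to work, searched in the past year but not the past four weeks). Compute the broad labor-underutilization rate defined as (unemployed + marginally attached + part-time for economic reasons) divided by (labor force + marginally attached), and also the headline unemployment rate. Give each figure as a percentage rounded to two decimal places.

Broad underutilization rate ≈ 9.17%; headline unemployment rate ≈ 5.41%.

Labor force = 1,117.47 + 63.92 = 1,181.39 thousand.
Numerator = 63.92 + 10.68 + 34.73 = 109.33 thousand.
Denominator = 1,181.39 + 10.68 = 1,192.07 thousand.
Broad rate = 109.33 / 1,192.07 = 9.17%.
Headline unemployment rate = 63.92 / 1,181.39 = 5.41%.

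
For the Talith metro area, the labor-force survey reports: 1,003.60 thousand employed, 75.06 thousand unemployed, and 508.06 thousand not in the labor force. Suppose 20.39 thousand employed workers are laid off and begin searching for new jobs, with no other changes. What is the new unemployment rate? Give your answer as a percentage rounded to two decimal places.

New unemployment rate ≈ 8.85%.

Initially, labor force = 1,003.60 + 75.06 = 1,078.66 thousand, so u = 75.06/1,078.66 = 6.96%.
After the change, employed falls and unemployed rises by 20.39; labor force unchanged → E = 983.21, U = 95.45, labor force = 1,078.66 thousand.
New unemployment rate = 95.45 / 1,078.66 = 8.85%.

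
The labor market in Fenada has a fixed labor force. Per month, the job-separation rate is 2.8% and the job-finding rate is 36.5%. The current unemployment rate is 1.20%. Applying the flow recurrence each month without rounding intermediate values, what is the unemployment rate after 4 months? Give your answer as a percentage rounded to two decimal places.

Unemployment rate after four months ≈ 6.32%.

With a fixed labor force, u_{t+1} = u_t + s·(1−u_t) − f·u_t = u_t·(1−s−f) + s.
Here 1−s−f = 0.607 and s = 0.028.
u_1 = 0.012000 × 0.607 + 0.028 = 0.035284.
u_2 = 0.035284 × 0.607 + 0.028 = 0.049417.
u_3 = 0.049417 × 0.607 + 0.028 = 0.057996.
u_4 = 0.057996 × 0.607 + 0.028 = 0.063204.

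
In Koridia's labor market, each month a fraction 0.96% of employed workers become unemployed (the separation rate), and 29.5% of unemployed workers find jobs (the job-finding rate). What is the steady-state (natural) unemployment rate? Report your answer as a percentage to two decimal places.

Steady-state unemployment rate ≈ 3.15%.

At steady state the flows balance: s·E = f·U, so U/(E+U) = s/(s+f).
u* = 0.96 / (0.96 + 29.5) = 0.96 / 30.46 = 3.15%.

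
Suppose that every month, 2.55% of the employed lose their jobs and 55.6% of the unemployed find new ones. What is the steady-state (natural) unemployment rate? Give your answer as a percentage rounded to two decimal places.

Steady-state unemployment rate ≈ 4.39%.

At steady state the flows balance: s·E = f·U, so U/(E+U) = s/(s+f).
u* = 2.55 / (2.55 + 55.6) = 2.55 / 58.15 = 4.39%.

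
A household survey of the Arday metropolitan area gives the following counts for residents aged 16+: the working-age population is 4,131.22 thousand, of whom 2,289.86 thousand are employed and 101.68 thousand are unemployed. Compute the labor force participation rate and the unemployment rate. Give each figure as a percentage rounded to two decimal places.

Labor force participation rate ≈ 57.89%; unemployment rate ≈ 4.25%.

Labor force = employed + unemployed = 2,289.86 + 101.68 = 2,391.54 thousand.
Unemployment rate = 101.68 / 2,391.54 = 4.25%.
Labor force participation rate = 2,391.54 / 4,131.22 = 57.89%.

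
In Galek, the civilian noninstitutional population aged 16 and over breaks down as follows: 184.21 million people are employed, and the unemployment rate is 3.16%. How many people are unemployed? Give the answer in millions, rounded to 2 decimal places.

About 6.01 million are unemployed.

Let U be the number unemployed. The labor force is E + U, and U/(E+U) = 0.0316.
So U = 0.0316 × 184.21 / (1 − 0.0316) = 5.8210 / 0.9684 ≈ 6.01 million.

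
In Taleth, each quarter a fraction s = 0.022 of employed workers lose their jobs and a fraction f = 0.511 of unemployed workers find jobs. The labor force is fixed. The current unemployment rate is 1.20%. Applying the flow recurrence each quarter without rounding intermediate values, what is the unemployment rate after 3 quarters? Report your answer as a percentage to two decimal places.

Unemployment rate after three quarters ≈ 3.83%.

With a fixed labor force, u_{t+1} = u_t + s·(1−u_t) − f·u_t = u_t·(1−s−f) + s.
Here 1−s−f = 0.467 and s = 0.022.
u_1 = 0.012000 × 0.467 + 0.022 = 0.027604.
u_2 = 0.027604 × 0.467 + 0.022 = 0.034891.
u_3 = 0.034891 × 0.467 + 0.022 = 0.038294.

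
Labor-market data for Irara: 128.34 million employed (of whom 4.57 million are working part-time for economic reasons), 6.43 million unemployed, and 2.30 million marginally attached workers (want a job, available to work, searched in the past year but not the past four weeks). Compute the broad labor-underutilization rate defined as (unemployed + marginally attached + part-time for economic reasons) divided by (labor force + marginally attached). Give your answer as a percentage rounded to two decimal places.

Broad underutilization rate ≈ 9.70%.

Labor force = 128.34 + 6.43 = 134.77 million.
Numerator = 6.43 + 2.30 + 4.57 = 13.30 million.
Denominator = 134.77 + 2.30 = 137.07 million.
Broad rate = 13.30 / 137.07 = 9.70%.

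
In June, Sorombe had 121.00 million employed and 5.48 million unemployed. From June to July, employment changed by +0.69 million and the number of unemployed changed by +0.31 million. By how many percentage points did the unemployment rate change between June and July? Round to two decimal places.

June: labor force = 121.00 + 5.48 = 126.48; u = 5.48/126.48 = 4.33%.
July: labor force = 121.69 + 5.79 = 127.48; u = 5.79/127.48 = 4.54%.
Change = 4.54% − 4.33% = +0.21 pp.

The unemployment rate changed by +0.21 percentage points.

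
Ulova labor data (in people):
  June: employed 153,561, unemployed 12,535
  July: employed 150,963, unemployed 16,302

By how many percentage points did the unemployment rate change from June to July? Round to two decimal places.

The unemployment rate changed by +2.20 percentage points.

June: labor force = 153,561 + 12,535 = 166,096; u = 12,535/166,096 = 7.55%.
July: labor force = 150,963 + 16,302 = 167,265; u = 16,302/167,265 = 9.75%.
Change = 9.75% − 7.55% = +2.20 pp.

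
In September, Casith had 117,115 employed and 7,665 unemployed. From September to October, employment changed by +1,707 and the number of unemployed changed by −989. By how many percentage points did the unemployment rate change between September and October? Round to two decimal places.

The unemployment rate changed by −0.82 percentage points.

September: labor force = 117,115 + 7,665 = 124,780; u = 7,665/124,780 = 6.14%.
October: labor force = 118,822 + 6,676 = 125,498; u = 6,676/125,498 = 5.32%.
Change = 5.32% − 6.14% = −0.82 pp.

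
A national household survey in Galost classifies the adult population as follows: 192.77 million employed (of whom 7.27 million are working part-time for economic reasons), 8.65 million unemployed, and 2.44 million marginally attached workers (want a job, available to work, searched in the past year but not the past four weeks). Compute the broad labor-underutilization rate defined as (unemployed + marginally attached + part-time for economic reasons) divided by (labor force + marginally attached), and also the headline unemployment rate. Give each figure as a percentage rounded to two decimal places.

Broad underutilization rate ≈ 9.01%; headline unemployment rate ≈ 4.29%.

Labor force = 192.77 + 8.65 = 201.42 million.
Numerator = 8.65 + 2.44 + 7.27 = 18.36 million.
Denominator = 201.42 + 2.44 = 203.86 million.
Broad rate = 18.36 / 203.86 = 9.01%.
Headline unemployment rate = 8.65 / 201.42 = 4.29%.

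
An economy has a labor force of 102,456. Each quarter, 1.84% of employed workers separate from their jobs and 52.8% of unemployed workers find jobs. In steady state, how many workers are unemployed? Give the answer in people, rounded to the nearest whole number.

About 3,450 are unemployed in steady state.

Steady-state unemployment rate u* = s/(s+f) = 1.84/(1.84+52.8) = 0.033675.
Unemployed = u* × labor force = 0.033675 × 102,456 ≈ 3,450.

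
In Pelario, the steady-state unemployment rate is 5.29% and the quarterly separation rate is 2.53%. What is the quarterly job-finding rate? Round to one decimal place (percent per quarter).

Job-finding rate ≈ 45.3% per quarter.

From u* = s/(s+f): f = s·(1−u)/u.
f = 2.53 × (1 − 0.0529) / 0.0529 = 2.3962 / 0.0529 ≈ 45.3% per quarter.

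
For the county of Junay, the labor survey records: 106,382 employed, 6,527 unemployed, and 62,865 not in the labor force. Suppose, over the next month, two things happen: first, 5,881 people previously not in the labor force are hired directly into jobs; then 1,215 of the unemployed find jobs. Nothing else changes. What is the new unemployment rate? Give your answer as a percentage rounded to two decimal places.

New unemployment rate ≈ 4.47%.

Initially, labor force = 106,382 + 6,527 = 112,909, so u = 6,527/112,909 = 5.78%.
After the first change, employed and labor force both rise by 5,881; unemployed unchanged → E = 112,263, U = 6,527, labor force = 118,790.
After the second change, unemployed falls and employed rises by 1,215; labor force unchanged → E = 113,478, U = 5,312, labor force = 118,790.
New unemployment rate = 5,312 / 118,790 = 4.47%.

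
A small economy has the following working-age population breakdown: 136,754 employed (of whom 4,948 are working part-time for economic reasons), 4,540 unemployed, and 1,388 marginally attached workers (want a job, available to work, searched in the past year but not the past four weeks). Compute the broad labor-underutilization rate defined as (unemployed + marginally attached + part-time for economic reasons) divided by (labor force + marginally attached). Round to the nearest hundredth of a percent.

Labor force = 136,754 + 4,540 = 141,294.
Numerator = 4,540 + 1,388 + 4,948 = 10,876.
Denominator = 141,294 + 1,388 = 142,682.
Broad rate = 10,876 / 142,682 = 7.62%.

Broad underutilization rate ≈ 7.62%.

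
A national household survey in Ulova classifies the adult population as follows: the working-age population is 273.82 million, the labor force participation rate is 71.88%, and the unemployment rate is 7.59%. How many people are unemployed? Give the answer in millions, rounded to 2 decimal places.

About 14.94 million are unemployed.

Labor force = 0.7188 × 273.82 = 196.82 million.
Unemployed = 0.0759 × 196.82 ≈ 14.94 million.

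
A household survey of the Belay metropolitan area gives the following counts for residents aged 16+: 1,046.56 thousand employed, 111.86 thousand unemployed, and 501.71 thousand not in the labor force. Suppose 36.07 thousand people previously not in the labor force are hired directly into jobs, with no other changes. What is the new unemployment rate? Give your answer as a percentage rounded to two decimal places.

Initially, labor force = 1,046.56 + 111.86 = 1,158.42 thousand, so u = 111.86/1,158.42 = 9.66%.
After the change, employed and labor force both rise by 36.07; unemployed unchanged → E = 1,082.63, U = 111.86, labor force = 1,194.49 thousand.
New unemployment rate = 111.86 / 1,194.49 = 9.36%.

New unemployment rate ≈ 9.36%.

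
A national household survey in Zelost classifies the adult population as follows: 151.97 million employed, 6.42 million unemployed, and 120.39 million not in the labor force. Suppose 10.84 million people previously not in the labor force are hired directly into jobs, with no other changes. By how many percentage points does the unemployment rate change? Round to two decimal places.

The unemployment rate changes by −0.26 percentage points.

Initially, labor force = 151.97 + 6.42 = 158.39 million, so u = 6.42/158.39 = 4.05%.
After the change, employed and labor force both rise by 10.84; unemployed unchanged → E = 162.81, U = 6.42, labor force = 169.23 million.
New unemployment rate = 6.42 / 169.23 = 3.79%.
Change = 3.79% − 4.05% = −0.26 percentage points.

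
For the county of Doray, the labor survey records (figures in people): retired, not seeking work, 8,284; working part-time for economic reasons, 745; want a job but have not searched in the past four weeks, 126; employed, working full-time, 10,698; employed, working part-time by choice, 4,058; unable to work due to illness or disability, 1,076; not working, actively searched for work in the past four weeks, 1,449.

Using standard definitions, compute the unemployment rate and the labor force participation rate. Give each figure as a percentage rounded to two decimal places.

Unemployment rate ≈ 8.55%; labor force participation rate ≈ 64.12%.

Employed = 745 + 10,698 + 4,058 = 15,501 (anyone who worked, including part-time for economic reasons, counts as employed).
Unemployed = 1,449.
Labor force = 15,501 + 1,449 = 16,950.
Not in labor force = 8,284 + 126 + 1,076 = 9,486 (those not working and not actively searching are outside the labor force — including those who want a job but have given up searching).
Civilian working-age population = 16,950 + 9,486 = 26,436.
Unemployment rate = 1,449 / 16,950 = 8.55%.
Labor force participation rate = 16,950 / 26,436 = 64.12%.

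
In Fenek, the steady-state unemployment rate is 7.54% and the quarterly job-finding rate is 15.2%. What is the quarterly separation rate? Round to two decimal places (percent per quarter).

From u* = s/(s+f): s = u·f/(1−u).
s = 0.0754 × 15.2 / (1 − 0.0754) = 1.1461 / 0.9246 ≈ 1.24% per quarter.

Separation rate ≈ 1.24% per quarter.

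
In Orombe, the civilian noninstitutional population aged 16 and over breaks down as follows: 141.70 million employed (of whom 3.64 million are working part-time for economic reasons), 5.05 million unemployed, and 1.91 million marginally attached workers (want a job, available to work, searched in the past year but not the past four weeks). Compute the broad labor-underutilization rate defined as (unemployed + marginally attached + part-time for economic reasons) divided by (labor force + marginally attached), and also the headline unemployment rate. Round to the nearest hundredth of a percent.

Broad underutilization rate ≈ 7.13%; headline unemployment rate ≈ 3.44%.

Labor force = 141.70 + 5.05 = 146.75 million.
Numerator = 5.05 + 1.91 + 3.64 = 10.60 million.
Denominator = 146.75 + 1.91 = 148.66 million.
Broad rate = 10.60 / 148.66 = 7.13%.
Headline unemployment rate = 5.05 / 146.75 = 3.44%.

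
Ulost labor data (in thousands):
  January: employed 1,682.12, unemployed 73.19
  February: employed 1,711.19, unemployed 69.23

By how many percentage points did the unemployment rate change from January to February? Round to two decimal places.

January: labor force = 1,682.12 + 73.19 = 1,755.31; u = 73.19/1,755.31 = 4.17%.
February: labor force = 1,711.19 + 69.23 = 1,780.42; u = 69.23/1,780.42 = 3.89%.
Change = 3.89% − 4.17% = −0.28 pp.

The unemployment rate changed by −0.28 percentage points.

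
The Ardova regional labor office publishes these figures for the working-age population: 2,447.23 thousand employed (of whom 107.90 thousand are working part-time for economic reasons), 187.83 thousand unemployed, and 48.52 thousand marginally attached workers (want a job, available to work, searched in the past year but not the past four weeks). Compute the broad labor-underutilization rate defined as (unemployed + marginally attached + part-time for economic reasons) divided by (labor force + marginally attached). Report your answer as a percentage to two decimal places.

Labor force = 2,447.23 + 187.83 = 2,635.06 thousand.
Numerator = 187.83 + 48.52 + 107.90 = 344.25 thousand.
Denominator = 2,635.06 + 48.52 = 2,683.58 thousand.
Broad rate = 344.25 / 2,683.58 = 12.83%.

Broad underutilization rate ≈ 12.83%.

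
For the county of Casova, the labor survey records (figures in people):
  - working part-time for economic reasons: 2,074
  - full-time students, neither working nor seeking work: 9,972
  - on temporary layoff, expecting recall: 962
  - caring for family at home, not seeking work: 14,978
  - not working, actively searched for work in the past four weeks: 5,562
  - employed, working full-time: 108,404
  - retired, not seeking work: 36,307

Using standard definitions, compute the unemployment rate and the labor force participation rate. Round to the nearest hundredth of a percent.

Unemployment rate ≈ 5.58%; labor force participation rate ≈ 65.64%.

Employed = 2,074 + 108,404 = 110,478 (anyone who worked, including part-time for economic reasons, counts as employed).
Unemployed = 962 + 5,562 = 6,524 (jobless and actively searching, or on temporary layoff).
Labor force = 110,478 + 6,524 = 117,002.
Not in labor force = 9,972 + 14,978 + 36,307 = 61,257 (those not working and not actively searching are outside the labor force).
Civilian working-age population = 117,002 + 61,257 = 178,259.
Unemployment rate = 6,524 / 117,002 = 5.58%.
Labor force participation rate = 117,002 / 178,259 = 65.64%.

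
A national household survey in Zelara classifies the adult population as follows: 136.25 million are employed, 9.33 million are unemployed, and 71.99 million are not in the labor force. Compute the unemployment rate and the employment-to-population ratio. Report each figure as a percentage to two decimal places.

Labor force = employed + unemployed = 136.25 + 9.33 = 145.58 million.
Working-age population = 145.58 + 71.99 = 217.57 million.
Unemployment rate = 9.33 / 145.58 = 6.41%.
Employment-population ratio = 136.25 / 217.57 = 62.62%.

Unemployment rate ≈ 6.41%; employment-population ratio ≈ 62.62%.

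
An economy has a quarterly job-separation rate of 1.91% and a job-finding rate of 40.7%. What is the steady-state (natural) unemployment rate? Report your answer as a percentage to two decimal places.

At steady state the flows balance: s·E = f·U, so U/(E+U) = s/(s+f).
u* = 1.91 / (1.91 + 40.7) = 1.91 / 42.61 = 4.48%.

Steady-state unemployment rate ≈ 4.48%.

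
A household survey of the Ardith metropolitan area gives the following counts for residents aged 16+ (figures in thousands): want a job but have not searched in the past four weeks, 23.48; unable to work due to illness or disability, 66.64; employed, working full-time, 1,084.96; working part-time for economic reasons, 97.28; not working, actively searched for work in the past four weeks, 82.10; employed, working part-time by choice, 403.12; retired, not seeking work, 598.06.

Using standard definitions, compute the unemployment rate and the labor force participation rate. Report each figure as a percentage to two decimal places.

Employed = 1,084.96 + 97.28 + 403.12 = 1,585.36 thousand (anyone who worked, including part-time for economic reasons, counts as employed).
Unemployed = 82.10 thousand.
Labor force = 1,585.36 + 82.10 = 1,667.46 thousand.
Not in labor force = 23.48 + 66.64 + 598.06 = 688.18 thousand (those not working and not actively searching are outside the labor force — including those who want a job but have given up searching).
Civilian working-age population = 1,667.46 + 688.18 = 2,355.64 thousand.
Unemployment rate = 82.10 / 1,667.46 = 4.92%.
Labor force participation rate = 1,667.46 / 2,355.64 = 70.79%.

Unemployment rate ≈ 4.92%; labor force participation rate ≈ 70.79%.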